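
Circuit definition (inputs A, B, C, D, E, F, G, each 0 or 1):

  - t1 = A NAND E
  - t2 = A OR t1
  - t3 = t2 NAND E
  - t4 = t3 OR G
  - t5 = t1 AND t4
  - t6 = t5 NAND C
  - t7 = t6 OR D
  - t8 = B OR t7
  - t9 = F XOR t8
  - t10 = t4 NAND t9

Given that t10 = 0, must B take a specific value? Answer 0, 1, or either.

either

Both values of B occur among assignments with t10 = 0:
  B=0: A=0, B=0, C=0, D=0, E=0, F=0, G=0
  B=1: A=0, B=1, C=0, D=0, E=0, F=0, G=0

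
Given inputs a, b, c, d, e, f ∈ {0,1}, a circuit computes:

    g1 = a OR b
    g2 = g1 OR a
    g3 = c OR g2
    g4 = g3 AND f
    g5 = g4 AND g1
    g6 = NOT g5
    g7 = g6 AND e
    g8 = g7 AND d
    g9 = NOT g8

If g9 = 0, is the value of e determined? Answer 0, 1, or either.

1

g9 = NOT g8 must be 0, so g8 = 1.
Every assignment with g9 = 0 has e = 1; there are 10 such assignment(s).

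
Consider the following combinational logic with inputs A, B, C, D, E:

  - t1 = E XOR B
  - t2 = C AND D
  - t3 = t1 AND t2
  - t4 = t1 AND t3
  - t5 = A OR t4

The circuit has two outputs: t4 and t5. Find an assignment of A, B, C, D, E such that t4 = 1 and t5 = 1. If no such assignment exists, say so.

Check with A=1 B=1 C=1 D=1 E=0:
t1 = E XOR B = 0 XOR 1 = 1
t2 = C AND D = 1 AND 1 = 1
t3 = t1 AND t2 = 1 AND 1 = 1
t4 = t1 AND t3 = 1 AND 1 = 1
t5 = A OR t4 = 1 OR 1 = 1
So t4 = 1 and t5 = 1.

A=1 B=1 C=1 D=1 E=0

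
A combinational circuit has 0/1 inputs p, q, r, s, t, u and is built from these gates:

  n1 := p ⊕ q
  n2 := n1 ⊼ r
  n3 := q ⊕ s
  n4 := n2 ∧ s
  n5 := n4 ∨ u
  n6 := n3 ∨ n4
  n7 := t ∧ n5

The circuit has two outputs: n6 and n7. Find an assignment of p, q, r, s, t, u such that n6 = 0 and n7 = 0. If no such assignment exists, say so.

Check with p=0, q=0, r=1, s=0, t=1, u=0:
n1 = p ⊕ q = 0 ⊕ 0 = 0
n2 = n1 ⊼ r = 0 ⊼ 1 = 1
n3 = q ⊕ s = 0 ⊕ 0 = 0
n4 = n2 ∧ s = 1 ∧ 0 = 0
n5 = n4 ∨ u = 0 ∨ 0 = 0
n6 = n3 ∨ n4 = 0 ∨ 0 = 0
n7 = t ∧ n5 = 1 ∧ 0 = 0
So n6 = 0 and n7 = 0.

p=0, q=0, r=1, s=0, t=1, u=0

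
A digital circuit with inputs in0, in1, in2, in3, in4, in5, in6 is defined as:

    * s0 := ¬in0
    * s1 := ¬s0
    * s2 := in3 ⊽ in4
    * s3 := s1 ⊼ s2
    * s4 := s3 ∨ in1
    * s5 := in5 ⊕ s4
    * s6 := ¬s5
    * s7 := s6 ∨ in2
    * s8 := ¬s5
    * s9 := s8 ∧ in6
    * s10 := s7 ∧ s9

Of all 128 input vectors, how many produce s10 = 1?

32

s10 = s7 ∧ s9 must be 1, so both s7 = 1 and s9 = 1.
s7 = s6 ∨ in2 must be 1, so at least one of s6, in2 is 1.
Enumerating the 128 input combinations, 32 give s10 = 1 and 96 give s10 = 0.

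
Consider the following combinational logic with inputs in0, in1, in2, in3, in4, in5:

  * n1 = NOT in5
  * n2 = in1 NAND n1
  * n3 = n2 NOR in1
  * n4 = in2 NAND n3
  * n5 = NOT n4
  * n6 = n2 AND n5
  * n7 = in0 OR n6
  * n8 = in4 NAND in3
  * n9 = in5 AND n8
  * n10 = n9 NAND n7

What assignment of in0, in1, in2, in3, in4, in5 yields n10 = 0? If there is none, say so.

n10 = n9 NAND n7 must be 0, so both n9 = 1 and n7 = 1.
n9 = in5 AND n8 must be 1, so both in5 = 1 and n8 = 1.
Check with in0=1 in1=1 in2=1 in3=0 in4=0 in5=1:
n1 = NOT in5 = NOT 1 = 0
n2 = in1 NAND n1 = 1 NAND 0 = 1
n3 = n2 NOR in1 = 1 NOR 1 = 0
n4 = in2 NAND n3 = 1 NAND 0 = 1
n5 = NOT n4 = NOT 1 = 0
n6 = n2 AND n5 = 1 AND 0 = 0
n7 = in0 OR n6 = 1 OR 0 = 1
n8 = in4 NAND in3 = 0 NAND 0 = 1
n9 = in5 AND n8 = 1 AND 1 = 1
n10 = n9 NAND n7 = 1 NAND 1 = 0
So n10 = 0 as required.

in0=1 in1=1 in2=1 in3=0 in4=0 in5=1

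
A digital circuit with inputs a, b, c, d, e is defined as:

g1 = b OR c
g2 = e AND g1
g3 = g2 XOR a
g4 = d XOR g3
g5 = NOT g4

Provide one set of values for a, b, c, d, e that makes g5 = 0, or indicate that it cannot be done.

a=0, b=0, c=1, d=1, e=0

g5 = NOT g4 must be 0, so g4 = 1.
Check with a=0, b=0, c=1, d=1, e=0:
g1 = b OR c = 0 OR 1 = 1
g2 = e AND g1 = 0 AND 1 = 0
g3 = g2 XOR a = 0 XOR 0 = 0
g4 = d XOR g3 = 1 XOR 0 = 1
g5 = NOT g4 = NOT 1 = 0
So g5 = 0 as required.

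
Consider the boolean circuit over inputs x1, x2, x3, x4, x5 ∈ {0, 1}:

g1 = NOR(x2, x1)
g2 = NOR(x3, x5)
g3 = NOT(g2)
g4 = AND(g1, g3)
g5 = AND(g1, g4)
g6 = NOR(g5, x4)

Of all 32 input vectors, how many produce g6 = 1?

13

g6 = NOR(g5, x4) must be 1, so both g5 = 0 and x4 = 0.
Enumerating the 32 input combinations, 13 give g6 = 1 and 19 give g6 = 0.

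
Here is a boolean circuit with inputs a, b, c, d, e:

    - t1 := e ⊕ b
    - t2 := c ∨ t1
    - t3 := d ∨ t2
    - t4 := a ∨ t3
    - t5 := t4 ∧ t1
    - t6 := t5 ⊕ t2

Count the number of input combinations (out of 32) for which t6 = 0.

24

t6 = t5 ⊕ t2 must be 0, so t5 and t2 are equal.
Enumerating the 32 input combinations, 24 give t6 = 0 and 8 give t6 = 1.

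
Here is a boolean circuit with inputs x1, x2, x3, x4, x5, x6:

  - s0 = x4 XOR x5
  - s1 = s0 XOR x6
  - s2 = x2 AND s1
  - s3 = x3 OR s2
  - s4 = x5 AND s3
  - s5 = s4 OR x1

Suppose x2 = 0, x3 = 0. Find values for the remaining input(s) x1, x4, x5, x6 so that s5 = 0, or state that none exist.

x1=0, x4=1, x5=1, x6=1

s5 = s4 OR x1 must be 0, so both s4 = 0 and x1 = 0.
Check with x2 = 0, x3 = 0 and x1=0, x4=1, x5=1, x6=1:
s0 = x4 XOR x5 = 1 XOR 1 = 0
s1 = s0 XOR x6 = 0 XOR 1 = 1
s2 = x2 AND s1 = 0 AND 1 = 0
s3 = x3 OR s2 = 0 OR 0 = 0
s4 = x5 AND s3 = 1 AND 0 = 0
s5 = s4 OR x1 = 0 OR 0 = 0
So s5 = 0.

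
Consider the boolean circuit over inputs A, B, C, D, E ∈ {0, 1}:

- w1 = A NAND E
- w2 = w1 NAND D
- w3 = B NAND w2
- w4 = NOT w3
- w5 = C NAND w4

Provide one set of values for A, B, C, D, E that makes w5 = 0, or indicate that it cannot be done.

w5 = C NAND w4 must be 0, so both C = 1 and w4 = 1.
w4 = NOT w3 must be 1, so w3 = 0.
w3 = B NAND w2 must be 0, so both B = 1 and w2 = 1.
Check with A=1, B=1, C=1, D=0, E=1:
w1 = A NAND E = 1 NAND 1 = 0
w2 = w1 NAND D = 0 NAND 0 = 1
w3 = B NAND w2 = 1 NAND 1 = 0
w4 = NOT w3 = NOT 0 = 1
w5 = C NAND w4 = 1 NAND 1 = 0
So w5 = 0 as required.

A=1, B=1, C=1, D=0, E=1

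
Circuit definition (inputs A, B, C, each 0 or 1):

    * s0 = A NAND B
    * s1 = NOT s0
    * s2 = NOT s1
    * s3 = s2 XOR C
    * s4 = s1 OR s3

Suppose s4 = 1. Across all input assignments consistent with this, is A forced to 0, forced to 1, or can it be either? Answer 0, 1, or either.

Both values of A occur among assignments with s4 = 1:
  A=0: A=0, B=0, C=0
  A=1: A=1, B=0, C=0

either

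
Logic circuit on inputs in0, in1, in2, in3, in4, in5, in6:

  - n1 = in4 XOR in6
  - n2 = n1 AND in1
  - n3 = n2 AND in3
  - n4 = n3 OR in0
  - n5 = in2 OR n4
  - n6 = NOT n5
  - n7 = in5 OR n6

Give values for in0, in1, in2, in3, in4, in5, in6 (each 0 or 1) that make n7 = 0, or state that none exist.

in0=1, in1=1, in2=1, in3=0, in4=1, in5=0, in6=0

n7 = in5 OR n6 must be 0, so both in5 = 0 and n6 = 0.
n6 = NOT n5 must be 0, so n5 = 1.
Check with in0=1, in1=1, in2=1, in3=0, in4=1, in5=0, in6=0:
n1 = in4 XOR in6 = 1 XOR 0 = 1
n2 = n1 AND in1 = 1 AND 1 = 1
n3 = n2 AND in3 = 1 AND 0 = 0
n4 = n3 OR in0 = 0 OR 1 = 1
n5 = in2 OR n4 = 1 OR 1 = 1
n6 = NOT n5 = NOT 1 = 0
n7 = in5 OR n6 = 0 OR 0 = 0
So n7 = 0 as required.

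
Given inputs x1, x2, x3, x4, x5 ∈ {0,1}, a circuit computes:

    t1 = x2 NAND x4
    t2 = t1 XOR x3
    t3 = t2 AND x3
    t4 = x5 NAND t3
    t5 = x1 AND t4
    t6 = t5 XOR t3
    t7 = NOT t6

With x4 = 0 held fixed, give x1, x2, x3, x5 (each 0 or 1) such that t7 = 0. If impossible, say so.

x1=1, x2=1, x3=0, x5=1

Check with x4 = 0 and x1=1, x2=1, x3=0, x5=1:
t1 = x2 NAND x4 = 1 NAND 0 = 1
t2 = t1 XOR x3 = 1 XOR 0 = 1
t3 = t2 AND x3 = 1 AND 0 = 0
t4 = x5 NAND t3 = 1 NAND 0 = 1
t5 = x1 AND t4 = 1 AND 1 = 1
t6 = t5 XOR t3 = 1 XOR 0 = 1
t7 = NOT t6 = NOT 1 = 0
So t7 = 0.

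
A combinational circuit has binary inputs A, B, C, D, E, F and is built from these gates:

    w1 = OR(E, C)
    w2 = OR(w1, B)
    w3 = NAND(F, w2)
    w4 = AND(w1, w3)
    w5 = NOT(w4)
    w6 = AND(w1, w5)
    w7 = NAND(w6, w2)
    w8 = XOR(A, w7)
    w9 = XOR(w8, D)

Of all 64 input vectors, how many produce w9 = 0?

w9 = XOR(w8, D) must be 0, so w8 and D are equal.
Enumerating the 64 input combinations, 32 give w9 = 0 and 32 give w9 = 1.

32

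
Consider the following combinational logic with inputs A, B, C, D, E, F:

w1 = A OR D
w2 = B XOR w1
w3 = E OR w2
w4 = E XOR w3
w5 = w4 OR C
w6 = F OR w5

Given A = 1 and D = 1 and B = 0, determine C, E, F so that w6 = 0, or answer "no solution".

C=0, E=1, F=0

w6 = F OR w5 must be 0, so both F = 0 and w5 = 0.
w5 = w4 OR C must be 0, so both w4 = 0 and C = 0.
Check with A = 1 and D = 1 and B = 0 and C=0, E=1, F=0:
w1 = A OR D = 1 OR 1 = 1
w2 = B XOR w1 = 0 XOR 1 = 1
w3 = E OR w2 = 1 OR 1 = 1
w4 = E XOR w3 = 1 XOR 1 = 0
w5 = w4 OR C = 0 OR 0 = 0
w6 = F OR w5 = 0 OR 0 = 0
So w6 = 0.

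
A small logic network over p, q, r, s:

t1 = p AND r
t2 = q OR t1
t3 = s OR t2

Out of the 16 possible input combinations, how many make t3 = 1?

t3 = s OR t2 must be 1, so at least one of s, t2 is 1.
Enumerating the 16 input combinations, 13 give t3 = 1 and 3 give t3 = 0.

13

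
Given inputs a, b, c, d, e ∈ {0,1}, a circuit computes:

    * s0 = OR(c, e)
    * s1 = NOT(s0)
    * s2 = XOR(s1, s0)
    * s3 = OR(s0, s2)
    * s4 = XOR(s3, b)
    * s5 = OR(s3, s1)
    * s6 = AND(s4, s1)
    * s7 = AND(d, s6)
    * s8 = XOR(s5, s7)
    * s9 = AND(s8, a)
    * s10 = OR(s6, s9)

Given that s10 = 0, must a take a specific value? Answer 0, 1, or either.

0

s10 = OR(s6, s9) must be 0, so both s6 = 0 and s9 = 0.
s6 = AND(s4, s1) must be 0, so at least one of s4, s1 is 0.
Every assignment with s10 = 0 has a = 0; there are 14 such assignment(s).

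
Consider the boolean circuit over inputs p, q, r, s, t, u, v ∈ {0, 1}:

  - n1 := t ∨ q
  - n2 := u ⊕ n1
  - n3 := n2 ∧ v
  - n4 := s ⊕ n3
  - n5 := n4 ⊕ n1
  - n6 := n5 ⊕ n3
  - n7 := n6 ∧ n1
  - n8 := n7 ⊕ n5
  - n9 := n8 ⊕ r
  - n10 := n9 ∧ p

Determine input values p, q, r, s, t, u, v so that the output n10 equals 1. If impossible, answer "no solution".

p=1, q=1, r=0, s=0, t=1, u=0, v=1

n10 = n9 ∧ p must be 1, so both n9 = 1 and p = 1.
n9 = n8 ⊕ r must be 1, so n8 and r differ.
Check with p=1, q=1, r=0, s=0, t=1, u=0, v=1:
n1 = t ∨ q = 1 ∨ 1 = 1
n2 = u ⊕ n1 = 0 ⊕ 1 = 1
n3 = n2 ∧ v = 1 ∧ 1 = 1
n4 = s ⊕ n3 = 0 ⊕ 1 = 1
n5 = n4 ⊕ n1 = 1 ⊕ 1 = 0
n6 = n5 ⊕ n3 = 0 ⊕ 1 = 1
n7 = n6 ∧ n1 = 1 ∧ 1 = 1
n8 = n7 ⊕ n5 = 1 ⊕ 0 = 1
n9 = n8 ⊕ r = 1 ⊕ 0 = 1
n10 = n9 ∧ p = 1 ∧ 1 = 1
So n10 = 1 as required.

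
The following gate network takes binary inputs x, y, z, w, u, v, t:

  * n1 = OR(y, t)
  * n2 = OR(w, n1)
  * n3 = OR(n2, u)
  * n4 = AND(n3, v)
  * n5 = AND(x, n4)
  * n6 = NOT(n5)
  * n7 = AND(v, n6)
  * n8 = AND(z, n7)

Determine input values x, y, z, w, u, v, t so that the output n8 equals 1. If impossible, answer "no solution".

x=1 y=0 z=1 w=0 u=0 v=1 t=0

n8 = AND(z, n7) must be 1, so both z = 1 and n7 = 1.
n7 = AND(v, n6) must be 1, so both v = 1 and n6 = 1.
n6 = NOT(n5) must be 1, so n5 = 0.
Check with x=1 y=0 z=1 w=0 u=0 v=1 t=0:
n1 = OR(y, t) = OR(0, 0) = 0
n2 = OR(w, n1) = OR(0, 0) = 0
n3 = OR(n2, u) = OR(0, 0) = 0
n4 = AND(n3, v) = AND(0, 1) = 0
n5 = AND(x, n4) = AND(1, 0) = 0
n6 = NOT(n5) = NOT 0 = 1
n7 = AND(v, n6) = AND(1, 1) = 1
n8 = AND(z, n7) = AND(1, 1) = 1
So n8 = 1 as required.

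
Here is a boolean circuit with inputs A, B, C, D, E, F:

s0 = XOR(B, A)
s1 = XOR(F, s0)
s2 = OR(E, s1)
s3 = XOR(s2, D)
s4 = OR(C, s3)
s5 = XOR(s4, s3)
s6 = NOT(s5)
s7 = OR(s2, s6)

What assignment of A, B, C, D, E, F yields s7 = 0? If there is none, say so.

s7 = OR(s2, s6) must be 0, so both s2 = 0 and s6 = 0.
s2 = OR(E, s1) must be 0, so both E = 0 and s1 = 0.
Check with A=0, B=1, C=1, D=0, E=0, F=1:
s0 = XOR(B, A) = XOR(1, 0) = 1
s1 = XOR(F, s0) = XOR(1, 1) = 0
s2 = OR(E, s1) = OR(0, 0) = 0
s3 = XOR(s2, D) = XOR(0, 0) = 0
s4 = OR(C, s3) = OR(1, 0) = 1
s5 = XOR(s4, s3) = XOR(1, 0) = 1
s6 = NOT(s5) = NOT 1 = 0
s7 = OR(s2, s6) = OR(0, 0) = 0
So s7 = 0 as required.

A=0, B=1, C=1, D=0, E=0, F=1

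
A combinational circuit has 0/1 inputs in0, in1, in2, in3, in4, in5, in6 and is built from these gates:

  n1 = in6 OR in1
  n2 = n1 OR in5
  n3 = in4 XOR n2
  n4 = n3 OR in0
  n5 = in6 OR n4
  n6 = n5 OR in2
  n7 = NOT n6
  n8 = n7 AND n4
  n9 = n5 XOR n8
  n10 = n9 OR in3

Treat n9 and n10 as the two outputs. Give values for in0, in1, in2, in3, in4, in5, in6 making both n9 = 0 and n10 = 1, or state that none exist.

in0=0, in1=1, in2=0, in3=1, in4=1, in5=1, in6=0

Check with in0=0, in1=1, in2=0, in3=1, in4=1, in5=1, in6=0:
n1 = in6 OR in1 = 0 OR 1 = 1
n2 = n1 OR in5 = 1 OR 1 = 1
n3 = in4 XOR n2 = 1 XOR 1 = 0
n4 = n3 OR in0 = 0 OR 0 = 0
n5 = in6 OR n4 = 0 OR 0 = 0
n6 = n5 OR in2 = 0 OR 0 = 0
n7 = NOT n6 = NOT 0 = 1
n8 = n7 AND n4 = 1 AND 0 = 0
n9 = n5 XOR n8 = 0 XOR 0 = 0
n10 = n9 OR in3 = 0 OR 1 = 1
So n9 = 0 and n10 = 1.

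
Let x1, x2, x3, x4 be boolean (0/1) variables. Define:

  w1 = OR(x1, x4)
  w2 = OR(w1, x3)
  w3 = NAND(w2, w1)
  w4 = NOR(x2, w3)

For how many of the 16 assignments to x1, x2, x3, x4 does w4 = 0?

w4 = NOR(x2, w3) must be 0, so at least one of x2, w3 is 1.
Enumerating the 16 input combinations, 10 give w4 = 0 and 6 give w4 = 1.

10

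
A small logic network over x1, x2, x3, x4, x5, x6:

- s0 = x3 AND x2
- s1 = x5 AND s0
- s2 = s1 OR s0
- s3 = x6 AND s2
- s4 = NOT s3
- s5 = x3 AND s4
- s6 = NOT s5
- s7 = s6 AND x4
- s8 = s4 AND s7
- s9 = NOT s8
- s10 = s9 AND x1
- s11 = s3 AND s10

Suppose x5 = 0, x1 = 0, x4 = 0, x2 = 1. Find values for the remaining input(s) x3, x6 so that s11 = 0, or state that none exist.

s11 = s3 AND s10 must be 0, so at least one of s3, s10 is 0.
Check with x5 = 0, x1 = 0, x4 = 0, x2 = 1 and x3=0, x6=0:
s0 = x3 AND x2 = 0 AND 1 = 0
s1 = x5 AND s0 = 0 AND 0 = 0
s2 = s1 OR s0 = 0 OR 0 = 0
s3 = x6 AND s2 = 0 AND 0 = 0
s4 = NOT s3 = NOT 0 = 1
s5 = x3 AND s4 = 0 AND 1 = 0
s6 = NOT s5 = NOT 0 = 1
s7 = s6 AND x4 = 1 AND 0 = 0
s8 = s4 AND s7 = 1 AND 0 = 0
s9 = NOT s8 = NOT 0 = 1
s10 = s9 AND x1 = 1 AND 0 = 0
s11 = s3 AND s10 = 0 AND 0 = 0
So s11 = 0.

x3=0, x6=0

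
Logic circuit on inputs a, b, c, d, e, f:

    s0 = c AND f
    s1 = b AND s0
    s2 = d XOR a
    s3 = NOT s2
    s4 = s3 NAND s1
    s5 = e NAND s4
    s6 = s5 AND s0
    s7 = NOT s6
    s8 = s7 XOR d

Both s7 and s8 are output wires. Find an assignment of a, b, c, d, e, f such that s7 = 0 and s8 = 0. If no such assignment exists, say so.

a=0 b=0 c=1 d=0 e=0 f=1

Check with a=0 b=0 c=1 d=0 e=0 f=1:
s0 = c AND f = 1 AND 1 = 1
s1 = b AND s0 = 0 AND 1 = 0
s2 = d XOR a = 0 XOR 0 = 0
s3 = NOT s2 = NOT 0 = 1
s4 = s3 NAND s1 = 1 NAND 0 = 1
s5 = e NAND s4 = 0 NAND 1 = 1
s6 = s5 AND s0 = 1 AND 1 = 1
s7 = NOT s6 = NOT 1 = 0
s8 = s7 XOR d = 0 XOR 0 = 0
So s7 = 0 and s8 = 0.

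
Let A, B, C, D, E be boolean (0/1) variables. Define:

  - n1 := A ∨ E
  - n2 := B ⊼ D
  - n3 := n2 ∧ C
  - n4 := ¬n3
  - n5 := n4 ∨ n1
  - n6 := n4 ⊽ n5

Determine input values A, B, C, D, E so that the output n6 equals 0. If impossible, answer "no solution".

n6 = n4 ⊽ n5 must be 0, so at least one of n4, n5 is 1.
Check with A=0, B=1, C=1, D=1, E=1:
n1 = A ∨ E = 0 ∨ 1 = 1
n2 = B ⊼ D = 1 ⊼ 1 = 0
n3 = n2 ∧ C = 0 ∧ 1 = 0
n4 = ¬n3 = ¬0 = 1
n5 = n4 ∨ n1 = 1 ∨ 1 = 1
n6 = n4 ⊽ n5 = 1 ⊽ 1 = 0
So n6 = 0 as required.

A=0, B=1, C=1, D=1, E=1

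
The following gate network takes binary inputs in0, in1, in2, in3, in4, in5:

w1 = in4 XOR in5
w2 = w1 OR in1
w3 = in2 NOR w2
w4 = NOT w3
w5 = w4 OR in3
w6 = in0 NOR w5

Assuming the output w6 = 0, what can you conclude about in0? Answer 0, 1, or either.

either

Both values of in0 occur among assignments with w6 = 0:
  in0=0: in0=0, in1=0, in2=0, in3=0, in4=0, in5=1
  in0=1: in0=1, in1=0, in2=0, in3=0, in4=0, in5=0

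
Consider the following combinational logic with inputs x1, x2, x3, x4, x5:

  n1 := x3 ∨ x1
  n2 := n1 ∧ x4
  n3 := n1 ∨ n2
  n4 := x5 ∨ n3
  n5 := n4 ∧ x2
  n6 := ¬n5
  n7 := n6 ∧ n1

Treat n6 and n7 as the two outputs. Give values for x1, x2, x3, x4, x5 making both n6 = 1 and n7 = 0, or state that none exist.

Check with x1=0 x2=0 x3=0 x4=0 x5=1:
n1 = x3 ∨ x1 = 0 ∨ 0 = 0
n2 = n1 ∧ x4 = 0 ∧ 0 = 0
n3 = n1 ∨ n2 = 0 ∨ 0 = 0
n4 = x5 ∨ n3 = 1 ∨ 0 = 1
n5 = n4 ∧ x2 = 1 ∧ 0 = 0
n6 = ¬n5 = ¬0 = 1
n7 = n6 ∧ n1 = 1 ∧ 0 = 0
So n6 = 1 and n7 = 0.

x1=0 x2=0 x3=0 x4=0 x5=1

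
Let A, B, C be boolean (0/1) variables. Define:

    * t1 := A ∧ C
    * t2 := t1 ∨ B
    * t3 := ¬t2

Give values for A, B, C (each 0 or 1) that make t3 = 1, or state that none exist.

A=0, B=0, C=0

Check with A=0, B=0, C=0:
t1 = A ∧ C = 0 ∧ 0 = 0
t2 = t1 ∨ B = 0 ∨ 0 = 0
t3 = ¬t2 = ¬0 = 1
So t3 = 1 as required.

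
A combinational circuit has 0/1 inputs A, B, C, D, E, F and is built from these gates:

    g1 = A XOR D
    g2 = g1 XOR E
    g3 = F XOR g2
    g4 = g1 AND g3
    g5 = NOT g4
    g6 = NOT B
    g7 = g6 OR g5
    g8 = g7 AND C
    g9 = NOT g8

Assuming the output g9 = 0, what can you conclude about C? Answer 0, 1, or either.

1

g9 = NOT g8 must be 0, so g8 = 1.
Every assignment with g9 = 0 has C = 1; there are 28 such assignment(s).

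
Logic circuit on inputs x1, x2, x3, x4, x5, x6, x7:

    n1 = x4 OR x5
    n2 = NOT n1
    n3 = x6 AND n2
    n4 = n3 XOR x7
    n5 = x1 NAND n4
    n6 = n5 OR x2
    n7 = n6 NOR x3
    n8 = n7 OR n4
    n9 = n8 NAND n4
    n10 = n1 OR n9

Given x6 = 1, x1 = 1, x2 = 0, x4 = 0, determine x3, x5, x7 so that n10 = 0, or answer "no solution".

x3=1, x5=0, x7=0

n10 = n1 OR n9 must be 0, so both n1 = 0 and n9 = 0.
n1 = x4 OR x5 must be 0, so both x4 = 0 and x5 = 0.
Check with x6 = 1, x1 = 1, x2 = 0, x4 = 0 and x3=1, x5=0, x7=0:
n1 = x4 OR x5 = 0 OR 0 = 0
n2 = NOT n1 = NOT 0 = 1
n3 = x6 AND n2 = 1 AND 1 = 1
n4 = n3 XOR x7 = 1 XOR 0 = 1
n5 = x1 NAND n4 = 1 NAND 1 = 0
n6 = n5 OR x2 = 0 OR 0 = 0
n7 = n6 NOR x3 = 0 NOR 1 = 0
n8 = n7 OR n4 = 0 OR 1 = 1
n9 = n8 NAND n4 = 1 NAND 1 = 0
n10 = n1 OR n9 = 0 OR 0 = 0
So n10 = 0.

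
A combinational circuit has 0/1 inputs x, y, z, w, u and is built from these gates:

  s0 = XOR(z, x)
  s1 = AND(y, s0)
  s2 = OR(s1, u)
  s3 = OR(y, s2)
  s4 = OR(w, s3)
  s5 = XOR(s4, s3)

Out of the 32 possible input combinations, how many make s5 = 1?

s5 = XOR(s4, s3) must be 1, so s4 and s3 differ.
Enumerating the 32 input combinations, 4 give s5 = 1 and 28 give s5 = 0.

4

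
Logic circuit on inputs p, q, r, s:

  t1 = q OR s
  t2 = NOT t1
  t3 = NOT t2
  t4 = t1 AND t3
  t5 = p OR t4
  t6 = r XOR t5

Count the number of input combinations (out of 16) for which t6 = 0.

8

t6 = r XOR t5 must be 0, so r and t5 are equal.
Enumerating the 16 input combinations, 8 give t6 = 0 and 8 give t6 = 1.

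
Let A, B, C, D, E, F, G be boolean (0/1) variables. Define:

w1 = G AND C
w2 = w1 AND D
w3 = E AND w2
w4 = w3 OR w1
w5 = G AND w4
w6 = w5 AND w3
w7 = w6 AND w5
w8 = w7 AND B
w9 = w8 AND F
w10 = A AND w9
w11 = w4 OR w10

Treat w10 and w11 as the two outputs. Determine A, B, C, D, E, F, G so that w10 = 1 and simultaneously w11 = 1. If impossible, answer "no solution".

Check with A=1, B=1, C=1, D=1, E=1, F=1, G=1:
w1 = G AND C = 1 AND 1 = 1
w2 = w1 AND D = 1 AND 1 = 1
w3 = E AND w2 = 1 AND 1 = 1
w4 = w3 OR w1 = 1 OR 1 = 1
w5 = G AND w4 = 1 AND 1 = 1
w6 = w5 AND w3 = 1 AND 1 = 1
w7 = w6 AND w5 = 1 AND 1 = 1
w8 = w7 AND B = 1 AND 1 = 1
w9 = w8 AND F = 1 AND 1 = 1
w10 = A AND w9 = 1 AND 1 = 1
w11 = w4 OR w10 = 1 OR 1 = 1
So w10 = 1 and w11 = 1.

A=1, B=1, C=1, D=1, E=1, F=1, G=1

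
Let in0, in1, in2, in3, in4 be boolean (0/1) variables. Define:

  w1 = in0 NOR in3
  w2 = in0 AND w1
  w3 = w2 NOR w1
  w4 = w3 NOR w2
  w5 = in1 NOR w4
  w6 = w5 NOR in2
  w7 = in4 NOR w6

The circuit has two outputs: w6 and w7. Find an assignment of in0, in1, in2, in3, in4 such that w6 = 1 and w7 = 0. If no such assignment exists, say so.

Check with in0=1 in1=1 in2=0 in3=1 in4=0:
w1 = in0 NOR in3 = 1 NOR 1 = 0
w2 = in0 AND w1 = 1 AND 0 = 0
w3 = w2 NOR w1 = 0 NOR 0 = 1
w4 = w3 NOR w2 = 1 NOR 0 = 0
w5 = in1 NOR w4 = 1 NOR 0 = 0
w6 = w5 NOR in2 = 0 NOR 0 = 1
w7 = in4 NOR w6 = 0 NOR 1 = 0
So w6 = 1 and w7 = 0.

in0=1 in1=1 in2=0 in3=1 in4=0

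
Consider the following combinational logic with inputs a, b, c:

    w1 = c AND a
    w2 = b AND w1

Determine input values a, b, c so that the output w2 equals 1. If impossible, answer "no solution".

w2 = b AND w1 must be 1, so both b = 1 and w1 = 1.
w1 = c AND a must be 1, so both c = 1 and a = 1.
Check with a=1 b=1 c=1:
w1 = c AND a = 1 AND 1 = 1
w2 = b AND w1 = 1 AND 1 = 1
So w2 = 1 as required.

a=1 b=1 c=1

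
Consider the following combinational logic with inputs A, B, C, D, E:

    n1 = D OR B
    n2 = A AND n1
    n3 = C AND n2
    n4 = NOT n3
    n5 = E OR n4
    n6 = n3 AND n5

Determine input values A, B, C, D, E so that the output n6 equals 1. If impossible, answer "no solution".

A=1, B=0, C=1, D=1, E=1

n6 = n3 AND n5 must be 1, so both n3 = 1 and n5 = 1.
Check with A=1, B=0, C=1, D=1, E=1:
n1 = D OR B = 1 OR 0 = 1
n2 = A AND n1 = 1 AND 1 = 1
n3 = C AND n2 = 1 AND 1 = 1
n4 = NOT n3 = NOT 1 = 0
n5 = E OR n4 = 1 OR 0 = 1
n6 = n3 AND n5 = 1 AND 1 = 1
So n6 = 1 as required.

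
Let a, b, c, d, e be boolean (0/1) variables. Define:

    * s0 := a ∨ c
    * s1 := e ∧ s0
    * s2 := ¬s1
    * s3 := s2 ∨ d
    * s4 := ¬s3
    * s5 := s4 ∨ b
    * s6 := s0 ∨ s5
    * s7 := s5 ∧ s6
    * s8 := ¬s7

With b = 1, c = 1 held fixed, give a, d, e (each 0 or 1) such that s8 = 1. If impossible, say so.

With b = 1, c = 1 fixed, none of the 8 settings of a, d, e give s8 = 1.
For example, with a=1, d=0, e=0:
s0 = a ∨ c = 1 ∨ 1 = 1
s1 = e ∧ s0 = 0 ∧ 1 = 0
s2 = ¬s1 = ¬0 = 1
s3 = s2 ∨ d = 1 ∨ 0 = 1
s4 = ¬s3 = ¬1 = 0
s5 = s4 ∨ b = 0 ∨ 1 = 1
s6 = s0 ∨ s5 = 1 ∨ 1 = 1
s7 = s5 ∧ s6 = 1 ∧ 1 = 1
s8 = ¬s7 = ¬1 = 0
giving s8 = 0 ≠ 1.

no solution exists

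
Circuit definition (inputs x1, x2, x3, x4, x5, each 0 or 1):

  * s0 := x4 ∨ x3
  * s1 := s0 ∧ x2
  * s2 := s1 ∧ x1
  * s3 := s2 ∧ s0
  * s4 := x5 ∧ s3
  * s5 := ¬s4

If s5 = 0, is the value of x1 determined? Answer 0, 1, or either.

1

s5 = ¬s4 must be 0, so s4 = 1.
s4 = x5 ∧ s3 must be 1, so both x5 = 1 and s3 = 1.
s3 = s2 ∧ s0 must be 1, so both s2 = 1 and s0 = 1.
Every assignment with s5 = 0 has x1 = 1; there are 3 such assignment(s).
  x1=1, x2=1, x3=0, x4=1, x5=1
  x1=1, x2=1, x3=1, x4=0, x5=1
  x1=1, x2=1, x3=1, x4=1, x5=1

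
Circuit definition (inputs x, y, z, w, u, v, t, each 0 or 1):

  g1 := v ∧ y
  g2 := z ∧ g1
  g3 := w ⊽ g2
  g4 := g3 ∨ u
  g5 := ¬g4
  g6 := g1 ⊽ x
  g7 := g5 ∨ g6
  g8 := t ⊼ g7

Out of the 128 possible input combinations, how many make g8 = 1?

92

g8 = t ⊼ g7 must be 1, so at least one of t, g7 is 0.
Enumerating the 128 input combinations, 92 give g8 = 1 and 36 give g8 = 0.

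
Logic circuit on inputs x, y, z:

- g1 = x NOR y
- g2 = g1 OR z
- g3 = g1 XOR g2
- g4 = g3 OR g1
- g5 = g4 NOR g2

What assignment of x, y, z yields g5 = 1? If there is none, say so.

g5 = g4 NOR g2 must be 1, so both g4 = 0 and g2 = 0.
g4 = g3 OR g1 must be 0, so both g3 = 0 and g1 = 0.
g2 = g1 OR z must be 0, so both g1 = 0 and z = 0.
Check with x=0, y=1, z=0:
g1 = x NOR y = 0 NOR 1 = 0
g2 = g1 OR z = 0 OR 0 = 0
g3 = g1 XOR g2 = 0 XOR 0 = 0
g4 = g3 OR g1 = 0 OR 0 = 0
g5 = g4 NOR g2 = 0 NOR 0 = 1
So g5 = 1 as required.

x=0, y=1, z=0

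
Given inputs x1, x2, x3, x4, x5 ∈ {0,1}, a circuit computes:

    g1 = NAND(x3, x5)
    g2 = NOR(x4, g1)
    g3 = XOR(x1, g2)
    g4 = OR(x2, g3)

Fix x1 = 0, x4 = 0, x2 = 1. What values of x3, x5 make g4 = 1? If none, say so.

Check with x1 = 0, x4 = 0, x2 = 1 and x3=1, x5=1:
g1 = NAND(x3, x5) = NAND(1, 1) = 0
g2 = NOR(x4, g1) = NOR(0, 0) = 1
g3 = XOR(x1, g2) = XOR(0, 1) = 1
g4 = OR(x2, g3) = OR(1, 1) = 1
So g4 = 1.

x3=1, x5=1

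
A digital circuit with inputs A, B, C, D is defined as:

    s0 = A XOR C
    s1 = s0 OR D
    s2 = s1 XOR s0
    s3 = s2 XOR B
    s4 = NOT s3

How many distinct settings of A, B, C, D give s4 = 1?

s4 = NOT s3 must be 1, so s3 = 0.
s3 = s2 XOR B must be 0, so s2 and B are equal.
Enumerating the 16 input combinations, 8 give s4 = 1 and 8 give s4 = 0.

8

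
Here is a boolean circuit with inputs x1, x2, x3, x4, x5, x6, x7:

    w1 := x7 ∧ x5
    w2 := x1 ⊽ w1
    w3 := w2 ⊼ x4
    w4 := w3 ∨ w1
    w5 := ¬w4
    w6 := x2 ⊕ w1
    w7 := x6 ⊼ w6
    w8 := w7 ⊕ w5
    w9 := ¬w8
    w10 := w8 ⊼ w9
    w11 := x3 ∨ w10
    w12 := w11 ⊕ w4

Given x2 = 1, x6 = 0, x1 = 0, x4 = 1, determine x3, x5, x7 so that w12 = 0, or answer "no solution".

Check with x2 = 1, x6 = 0, x1 = 0, x4 = 1 and x3=0, x5=1, x7=1:
w1 = x7 ∧ x5 = 1 ∧ 1 = 1
w2 = x1 ⊽ w1 = 0 ⊽ 1 = 0
w3 = w2 ⊼ x4 = 0 ⊼ 1 = 1
w4 = w3 ∨ w1 = 1 ∨ 1 = 1
w5 = ¬w4 = ¬1 = 0
w6 = x2 ⊕ w1 = 1 ⊕ 1 = 0
w7 = x6 ⊼ w6 = 0 ⊼ 0 = 1
w8 = w7 ⊕ w5 = 1 ⊕ 0 = 1
w9 = ¬w8 = ¬1 = 0
w10 = w8 ⊼ w9 = 1 ⊼ 0 = 1
w11 = x3 ∨ w10 = 0 ∨ 1 = 1
w12 = w11 ⊕ w4 = 1 ⊕ 1 = 0
So w12 = 0.

x3=0, x5=1, x7=1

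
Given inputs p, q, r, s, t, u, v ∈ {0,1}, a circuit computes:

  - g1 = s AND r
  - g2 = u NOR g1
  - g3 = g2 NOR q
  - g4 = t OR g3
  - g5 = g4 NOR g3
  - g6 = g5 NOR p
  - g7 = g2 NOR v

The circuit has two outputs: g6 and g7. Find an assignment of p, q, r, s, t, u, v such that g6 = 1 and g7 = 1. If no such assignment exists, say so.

p=0, q=1, r=1, s=1, t=1, u=0, v=0

Check with p=0, q=1, r=1, s=1, t=1, u=0, v=0:
g1 = s AND r = 1 AND 1 = 1
g2 = u NOR g1 = 0 NOR 1 = 0
g3 = g2 NOR q = 0 NOR 1 = 0
g4 = t OR g3 = 1 OR 0 = 1
g5 = g4 NOR g3 = 1 NOR 0 = 0
g6 = g5 NOR p = 0 NOR 0 = 1
g7 = g2 NOR v = 0 NOR 0 = 1
So g6 = 1 and g7 = 1.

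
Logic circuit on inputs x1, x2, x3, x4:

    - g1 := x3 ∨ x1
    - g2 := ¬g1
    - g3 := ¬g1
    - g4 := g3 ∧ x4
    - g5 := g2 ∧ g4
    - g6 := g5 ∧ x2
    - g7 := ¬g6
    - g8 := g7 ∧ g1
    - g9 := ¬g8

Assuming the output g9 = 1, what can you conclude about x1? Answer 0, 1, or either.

g9 = ¬g8 must be 1, so g8 = 0.
g8 = g7 ∧ g1 must be 0, so at least one of g7, g1 is 0.
Every assignment with g9 = 1 has x1 = 0; there are 4 such assignment(s).
  x1=0, x2=0, x3=0, x4=0
  x1=0, x2=0, x3=0, x4=1
  x1=0, x2=1, x3=0, x4=0
  x1=0, x2=1, x3=0, x4=1

0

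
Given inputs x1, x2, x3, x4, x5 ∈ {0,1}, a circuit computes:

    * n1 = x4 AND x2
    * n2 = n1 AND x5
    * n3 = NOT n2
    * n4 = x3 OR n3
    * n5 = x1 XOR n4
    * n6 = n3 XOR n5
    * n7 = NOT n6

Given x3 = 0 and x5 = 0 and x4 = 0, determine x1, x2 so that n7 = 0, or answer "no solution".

Check with x3 = 0 and x5 = 0 and x4 = 0 and x1=1, x2=1:
n1 = x4 AND x2 = 0 AND 1 = 0
n2 = n1 AND x5 = 0 AND 0 = 0
n3 = NOT n2 = NOT 0 = 1
n4 = x3 OR n3 = 0 OR 1 = 1
n5 = x1 XOR n4 = 1 XOR 1 = 0
n6 = n3 XOR n5 = 1 XOR 0 = 1
n7 = NOT n6 = NOT 1 = 0
So n7 = 0.

x1=1 x2=1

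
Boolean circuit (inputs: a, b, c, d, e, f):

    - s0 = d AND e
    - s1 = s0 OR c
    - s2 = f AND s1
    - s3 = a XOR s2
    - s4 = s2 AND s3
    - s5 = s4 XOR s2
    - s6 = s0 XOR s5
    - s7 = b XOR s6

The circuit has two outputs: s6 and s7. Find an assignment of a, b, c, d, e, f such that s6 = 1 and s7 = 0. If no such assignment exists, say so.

Check with a=1, b=1, c=1, d=0, e=0, f=1:
s0 = d AND e = 0 AND 0 = 0
s1 = s0 OR c = 0 OR 1 = 1
s2 = f AND s1 = 1 AND 1 = 1
s3 = a XOR s2 = 1 XOR 1 = 0
s4 = s2 AND s3 = 1 AND 0 = 0
s5 = s4 XOR s2 = 0 XOR 1 = 1
s6 = s0 XOR s5 = 0 XOR 1 = 1
s7 = b XOR s6 = 1 XOR 1 = 0
So s6 = 1 and s7 = 0.

a=1, b=1, c=1, d=0, e=0, f=1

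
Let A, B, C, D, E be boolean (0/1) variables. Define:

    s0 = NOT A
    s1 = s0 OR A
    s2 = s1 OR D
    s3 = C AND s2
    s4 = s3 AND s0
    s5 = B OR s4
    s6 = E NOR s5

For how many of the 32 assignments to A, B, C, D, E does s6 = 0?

s6 = E NOR s5 must be 0, so at least one of E, s5 is 1.
Enumerating the 32 input combinations, 26 give s6 = 0 and 6 give s6 = 1.

26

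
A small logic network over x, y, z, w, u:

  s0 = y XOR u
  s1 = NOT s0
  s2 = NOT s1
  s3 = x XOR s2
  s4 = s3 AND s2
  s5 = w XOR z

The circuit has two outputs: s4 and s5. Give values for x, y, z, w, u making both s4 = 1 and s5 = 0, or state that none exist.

x=0, y=1, z=1, w=1, u=0

Check with x=0, y=1, z=1, w=1, u=0:
s0 = y XOR u = 1 XOR 0 = 1
s1 = NOT s0 = NOT 1 = 0
s2 = NOT s1 = NOT 0 = 1
s3 = x XOR s2 = 0 XOR 1 = 1
s4 = s3 AND s2 = 1 AND 1 = 1
s5 = w XOR z = 1 XOR 1 = 0
So s4 = 1 and s5 = 0.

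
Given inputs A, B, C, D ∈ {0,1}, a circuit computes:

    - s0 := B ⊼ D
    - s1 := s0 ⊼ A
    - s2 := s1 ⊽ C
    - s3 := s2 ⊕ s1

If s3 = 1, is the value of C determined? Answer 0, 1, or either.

either

Both values of C occur among assignments with s3 = 1:
  C=0: A=0, B=0, C=0, D=0
  C=1: A=0, B=0, C=1, D=0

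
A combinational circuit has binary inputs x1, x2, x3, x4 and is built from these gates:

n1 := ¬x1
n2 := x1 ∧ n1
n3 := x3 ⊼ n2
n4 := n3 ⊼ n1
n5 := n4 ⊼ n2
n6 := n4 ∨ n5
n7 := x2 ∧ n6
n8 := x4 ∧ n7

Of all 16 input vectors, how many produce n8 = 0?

n8 = x4 ∧ n7 must be 0, so at least one of x4, n7 is 0.
Enumerating the 16 input combinations, 12 give n8 = 0 and 4 give n8 = 1.

12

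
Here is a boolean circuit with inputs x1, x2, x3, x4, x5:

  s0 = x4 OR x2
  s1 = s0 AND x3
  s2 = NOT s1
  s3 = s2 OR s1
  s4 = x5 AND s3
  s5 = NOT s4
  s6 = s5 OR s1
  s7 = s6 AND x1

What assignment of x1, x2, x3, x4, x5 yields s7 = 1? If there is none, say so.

x1=1 x2=0 x3=0 x4=0 x5=0

s7 = s6 AND x1 must be 1, so both s6 = 1 and x1 = 1.
s6 = s5 OR s1 must be 1, so at least one of s5, s1 is 1.
Check with x1=1 x2=0 x3=0 x4=0 x5=0:
s0 = x4 OR x2 = 0 OR 0 = 0
s1 = s0 AND x3 = 0 AND 0 = 0
s2 = NOT s1 = NOT 0 = 1
s3 = s2 OR s1 = 1 OR 0 = 1
s4 = x5 AND s3 = 0 AND 1 = 0
s5 = NOT s4 = NOT 0 = 1
s6 = s5 OR s1 = 1 OR 0 = 1
s7 = s6 AND x1 = 1 AND 1 = 1
So s7 = 1 as required.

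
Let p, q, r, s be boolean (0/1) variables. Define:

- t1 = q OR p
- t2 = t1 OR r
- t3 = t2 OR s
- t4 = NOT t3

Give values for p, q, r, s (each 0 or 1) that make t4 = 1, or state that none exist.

t4 = NOT t3 must be 1, so t3 = 0.
Check with p=0 q=0 r=0 s=0:
t1 = q OR p = 0 OR 0 = 0
t2 = t1 OR r = 0 OR 0 = 0
t3 = t2 OR s = 0 OR 0 = 0
t4 = NOT t3 = NOT 0 = 1
So t4 = 1 as required.

p=0 q=0 r=0 s=0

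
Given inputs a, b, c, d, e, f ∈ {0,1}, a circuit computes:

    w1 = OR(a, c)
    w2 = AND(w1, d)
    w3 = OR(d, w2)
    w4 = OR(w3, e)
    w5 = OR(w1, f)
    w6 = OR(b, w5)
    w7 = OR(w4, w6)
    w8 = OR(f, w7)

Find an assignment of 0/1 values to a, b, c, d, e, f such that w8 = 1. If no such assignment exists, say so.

a=1 b=0 c=0 d=0 e=1 f=1

w8 = OR(f, w7) must be 1, so at least one of f, w7 is 1.
Check with a=1 b=0 c=0 d=0 e=1 f=1:
w1 = OR(a, c) = OR(1, 0) = 1
w2 = AND(w1, d) = AND(1, 0) = 0
w3 = OR(d, w2) = OR(0, 0) = 0
w4 = OR(w3, e) = OR(0, 1) = 1
w5 = OR(w1, f) = OR(1, 1) = 1
w6 = OR(b, w5) = OR(0, 1) = 1
w7 = OR(w4, w6) = OR(1, 1) = 1
w8 = OR(f, w7) = OR(1, 1) = 1
So w8 = 1 as required.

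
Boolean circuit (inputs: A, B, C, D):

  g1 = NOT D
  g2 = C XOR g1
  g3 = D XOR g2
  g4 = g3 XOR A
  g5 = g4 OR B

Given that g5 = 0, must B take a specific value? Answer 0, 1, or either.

0

g5 = g4 OR B must be 0, so both g4 = 0 and B = 0.
g4 = g3 XOR A must be 0, so g3 and A are equal.
Every assignment with g5 = 0 has B = 0; there are 4 such assignment(s).
  A=0, B=0, C=1, D=0
  A=0, B=0, C=1, D=1
  A=1, B=0, C=0, D=0
  A=1, B=0, C=0, D=1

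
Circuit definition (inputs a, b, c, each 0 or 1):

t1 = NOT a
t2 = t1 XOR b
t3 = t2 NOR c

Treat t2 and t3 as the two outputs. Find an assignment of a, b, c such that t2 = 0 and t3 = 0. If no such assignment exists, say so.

Check with a=0, b=1, c=1:
t1 = NOT a = NOT 0 = 1
t2 = t1 XOR b = 1 XOR 1 = 0
t3 = t2 NOR c = 0 NOR 1 = 0
So t2 = 0 and t3 = 0.

a=0, b=1, c=1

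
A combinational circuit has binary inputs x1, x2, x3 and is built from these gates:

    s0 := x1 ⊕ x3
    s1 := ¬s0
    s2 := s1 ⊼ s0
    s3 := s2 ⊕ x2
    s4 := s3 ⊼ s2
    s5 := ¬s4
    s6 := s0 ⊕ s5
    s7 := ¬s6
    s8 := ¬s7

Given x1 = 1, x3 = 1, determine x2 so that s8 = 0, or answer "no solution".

Check with x1 = 1, x3 = 1 and x2=1:
s0 = x1 ⊕ x3 = 1 ⊕ 1 = 0
s1 = ¬s0 = ¬0 = 1
s2 = s1 ⊼ s0 = 1 ⊼ 0 = 1
s3 = s2 ⊕ x2 = 1 ⊕ 1 = 0
s4 = s3 ⊼ s2 = 0 ⊼ 1 = 1
s5 = ¬s4 = ¬1 = 0
s6 = s0 ⊕ s5 = 0 ⊕ 0 = 0
s7 = ¬s6 = ¬0 = 1
s8 = ¬s7 = ¬1 = 0
So s8 = 0.

x2=1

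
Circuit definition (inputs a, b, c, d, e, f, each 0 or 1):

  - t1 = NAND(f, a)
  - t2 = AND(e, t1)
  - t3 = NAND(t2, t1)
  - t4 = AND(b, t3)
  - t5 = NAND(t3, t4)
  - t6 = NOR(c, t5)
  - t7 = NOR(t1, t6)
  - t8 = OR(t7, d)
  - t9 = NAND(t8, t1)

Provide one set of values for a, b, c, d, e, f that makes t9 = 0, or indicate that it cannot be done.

t9 = NAND(t8, t1) must be 0, so both t8 = 1 and t1 = 1.
Check with a=0 b=0 c=1 d=1 e=1 f=0:
t1 = NAND(f, a) = NAND(0, 0) = 1
t2 = AND(e, t1) = AND(1, 1) = 1
t3 = NAND(t2, t1) = NAND(1, 1) = 0
t4 = AND(b, t3) = AND(0, 0) = 0
t5 = NAND(t3, t4) = NAND(0, 0) = 1
t6 = NOR(c, t5) = NOR(1, 1) = 0
t7 = NOR(t1, t6) = NOR(1, 0) = 0
t8 = OR(t7, d) = OR(0, 1) = 1
t9 = NAND(t8, t1) = NAND(1, 1) = 0
So t9 = 0 as required.

a=0 b=0 c=1 d=1 e=1 f=0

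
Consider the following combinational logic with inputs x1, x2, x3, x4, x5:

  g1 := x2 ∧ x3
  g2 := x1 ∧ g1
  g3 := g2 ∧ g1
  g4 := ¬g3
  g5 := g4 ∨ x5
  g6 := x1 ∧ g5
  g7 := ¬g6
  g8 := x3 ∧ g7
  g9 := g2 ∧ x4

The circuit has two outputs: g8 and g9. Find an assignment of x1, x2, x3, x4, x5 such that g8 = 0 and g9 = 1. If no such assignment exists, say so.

Check with x1=1, x2=1, x3=1, x4=1, x5=1:
g1 = x2 ∧ x3 = 1 ∧ 1 = 1
g2 = x1 ∧ g1 = 1 ∧ 1 = 1
g3 = g2 ∧ g1 = 1 ∧ 1 = 1
g4 = ¬g3 = ¬1 = 0
g5 = g4 ∨ x5 = 0 ∨ 1 = 1
g6 = x1 ∧ g5 = 1 ∧ 1 = 1
g7 = ¬g6 = ¬1 = 0
g8 = x3 ∧ g7 = 1 ∧ 0 = 0
g9 = g2 ∧ x4 = 1 ∧ 1 = 1
So g8 = 0 and g9 = 1.

x1=1, x2=1, x3=1, x4=1, x5=1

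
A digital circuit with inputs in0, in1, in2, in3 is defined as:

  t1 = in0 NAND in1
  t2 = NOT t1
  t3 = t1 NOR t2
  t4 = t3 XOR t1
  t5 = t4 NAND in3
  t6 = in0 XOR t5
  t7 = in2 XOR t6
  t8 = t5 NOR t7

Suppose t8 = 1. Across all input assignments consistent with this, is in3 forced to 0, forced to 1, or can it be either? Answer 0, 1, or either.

t8 = t5 NOR t7 must be 1, so both t5 = 0 and t7 = 0.
Every assignment with t8 = 1 has in3 = 1; there are 3 such assignment(s).
  in0=0, in1=0, in2=0, in3=1
  in0=0, in1=1, in2=0, in3=1
  in0=1, in1=0, in2=1, in3=1

1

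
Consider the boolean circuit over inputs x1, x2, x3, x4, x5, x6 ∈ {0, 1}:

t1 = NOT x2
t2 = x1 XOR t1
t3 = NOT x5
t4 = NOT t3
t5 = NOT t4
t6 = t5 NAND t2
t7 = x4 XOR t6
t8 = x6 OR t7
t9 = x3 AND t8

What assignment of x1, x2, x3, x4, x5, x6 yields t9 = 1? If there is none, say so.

Check with x1=0, x2=1, x3=1, x4=0, x5=0, x6=1:
t1 = NOT x2 = NOT 1 = 0
t2 = x1 XOR t1 = 0 XOR 0 = 0
t3 = NOT x5 = NOT 0 = 1
t4 = NOT t3 = NOT 1 = 0
t5 = NOT t4 = NOT 0 = 1
t6 = t5 NAND t2 = 1 NAND 0 = 1
t7 = x4 XOR t6 = 0 XOR 1 = 1
t8 = x6 OR t7 = 1 OR 1 = 1
t9 = x3 AND t8 = 1 AND 1 = 1
So t9 = 1 as required.

x1=0, x2=1, x3=1, x4=0, x5=0, x6=1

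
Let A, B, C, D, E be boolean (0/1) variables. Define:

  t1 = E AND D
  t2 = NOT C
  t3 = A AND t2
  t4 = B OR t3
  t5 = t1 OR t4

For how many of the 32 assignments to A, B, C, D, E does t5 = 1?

23

t5 = t1 OR t4 must be 1, so at least one of t1, t4 is 1.
Enumerating the 32 input combinations, 23 give t5 = 1 and 9 give t5 = 0.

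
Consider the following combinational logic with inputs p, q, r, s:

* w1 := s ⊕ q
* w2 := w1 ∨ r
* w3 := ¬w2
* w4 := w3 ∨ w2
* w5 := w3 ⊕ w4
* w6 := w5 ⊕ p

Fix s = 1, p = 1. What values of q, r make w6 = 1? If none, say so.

w6 = w5 ⊕ p must be 1, so w5 and p differ.
Check with s = 1, p = 1 and q=1, r=0:
w1 = s ⊕ q = 1 ⊕ 1 = 0
w2 = w1 ∨ r = 0 ∨ 0 = 0
w3 = ¬w2 = ¬0 = 1
w4 = w3 ∨ w2 = 1 ∨ 0 = 1
w5 = w3 ⊕ w4 = 1 ⊕ 1 = 0
w6 = w5 ⊕ p = 0 ⊕ 1 = 1
So w6 = 1.

q=1 r=0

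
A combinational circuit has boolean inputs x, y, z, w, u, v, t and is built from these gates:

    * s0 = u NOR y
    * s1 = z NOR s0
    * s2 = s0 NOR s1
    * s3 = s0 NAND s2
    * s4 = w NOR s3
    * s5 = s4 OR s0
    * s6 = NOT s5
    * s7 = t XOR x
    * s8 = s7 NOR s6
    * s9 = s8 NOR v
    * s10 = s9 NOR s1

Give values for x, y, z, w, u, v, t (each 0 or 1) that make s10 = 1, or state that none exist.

x=0, y=0, z=0, w=0, u=0, v=1, t=1

s10 = s9 NOR s1 must be 1, so both s9 = 0 and s1 = 0.
s9 = s8 NOR v must be 0, so at least one of s8, v is 1.
s1 = z NOR s0 must be 0, so at least one of z, s0 is 1.
Check with x=0, y=0, z=0, w=0, u=0, v=1, t=1:
s0 = u NOR y = 0 NOR 0 = 1
s1 = z NOR s0 = 0 NOR 1 = 0
s2 = s0 NOR s1 = 1 NOR 0 = 0
s3 = s0 NAND s2 = 1 NAND 0 = 1
s4 = w NOR s3 = 0 NOR 1 = 0
s5 = s4 OR s0 = 0 OR 1 = 1
s6 = NOT s5 = NOT 1 = 0
s7 = t XOR x = 1 XOR 0 = 1
s8 = s7 NOR s6 = 1 NOR 0 = 0
s9 = s8 NOR v = 0 NOR 1 = 0
s10 = s9 NOR s1 = 0 NOR 0 = 1
So s10 = 1 as required.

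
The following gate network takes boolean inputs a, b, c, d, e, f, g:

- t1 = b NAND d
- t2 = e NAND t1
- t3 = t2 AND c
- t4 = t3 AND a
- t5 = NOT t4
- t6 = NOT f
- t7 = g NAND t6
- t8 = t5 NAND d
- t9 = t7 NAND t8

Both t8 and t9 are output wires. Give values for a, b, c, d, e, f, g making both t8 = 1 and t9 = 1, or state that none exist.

Check with a=1 b=1 c=0 d=0 e=1 f=0 g=1:
t1 = b NAND d = 1 NAND 0 = 1
t2 = e NAND t1 = 1 NAND 1 = 0
t3 = t2 AND c = 0 AND 0 = 0
t4 = t3 AND a = 0 AND 1 = 0
t5 = NOT t4 = NOT 0 = 1
t6 = NOT f = NOT 0 = 1
t7 = g NAND t6 = 1 NAND 1 = 0
t8 = t5 NAND d = 1 NAND 0 = 1
t9 = t7 NAND t8 = 0 NAND 1 = 1
So t8 = 1 and t9 = 1.

a=1 b=1 c=0 d=0 e=1 f=0 g=1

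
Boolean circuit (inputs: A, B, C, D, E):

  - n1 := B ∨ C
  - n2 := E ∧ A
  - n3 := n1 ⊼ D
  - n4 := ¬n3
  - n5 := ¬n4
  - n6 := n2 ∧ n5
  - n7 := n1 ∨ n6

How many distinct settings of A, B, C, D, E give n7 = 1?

n7 = n1 ∨ n6 must be 1, so at least one of n1, n6 is 1.
Enumerating the 32 input combinations, 26 give n7 = 1 and 6 give n7 = 0.

26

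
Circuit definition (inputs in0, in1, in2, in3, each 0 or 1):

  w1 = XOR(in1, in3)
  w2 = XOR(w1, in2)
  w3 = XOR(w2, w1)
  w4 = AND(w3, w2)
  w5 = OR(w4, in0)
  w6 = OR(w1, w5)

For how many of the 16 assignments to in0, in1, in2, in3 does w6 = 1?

14

w6 = OR(w1, w5) must be 1, so at least one of w1, w5 is 1.
Enumerating the 16 input combinations, 14 give w6 = 1 and 2 give w6 = 0.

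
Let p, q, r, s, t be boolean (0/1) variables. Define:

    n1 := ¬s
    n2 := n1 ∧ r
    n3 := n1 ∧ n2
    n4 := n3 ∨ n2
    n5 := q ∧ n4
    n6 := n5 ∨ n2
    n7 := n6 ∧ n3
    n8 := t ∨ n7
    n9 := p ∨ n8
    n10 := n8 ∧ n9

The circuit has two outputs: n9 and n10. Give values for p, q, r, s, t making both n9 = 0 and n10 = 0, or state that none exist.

p=0 q=1 r=0 s=1 t=0

Check with p=0 q=1 r=0 s=1 t=0:
n1 = ¬s = ¬1 = 0
n2 = n1 ∧ r = 0 ∧ 0 = 0
n3 = n1 ∧ n2 = 0 ∧ 0 = 0
n4 = n3 ∨ n2 = 0 ∨ 0 = 0
n5 = q ∧ n4 = 1 ∧ 0 = 0
n6 = n5 ∨ n2 = 0 ∨ 0 = 0
n7 = n6 ∧ n3 = 0 ∧ 0 = 0
n8 = t ∨ n7 = 0 ∨ 0 = 0
n9 = p ∨ n8 = 0 ∨ 0 = 0
n10 = n8 ∧ n9 = 0 ∧ 0 = 0
So n9 = 0 and n10 = 0.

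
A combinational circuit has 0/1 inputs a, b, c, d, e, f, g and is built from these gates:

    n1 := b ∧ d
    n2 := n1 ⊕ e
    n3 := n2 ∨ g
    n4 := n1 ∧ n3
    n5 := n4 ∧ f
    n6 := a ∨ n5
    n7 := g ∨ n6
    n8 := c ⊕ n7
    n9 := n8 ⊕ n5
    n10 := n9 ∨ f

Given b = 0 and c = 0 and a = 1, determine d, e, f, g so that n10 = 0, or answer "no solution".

With b = 0 and c = 0 and a = 1 fixed, none of the 16 settings of d, e, f, g give n10 = 0.
For example, with d=0, e=1, f=1, g=0:
n1 = b ∧ d = 0 ∧ 0 = 0
n2 = n1 ⊕ e = 0 ⊕ 1 = 1
n3 = n2 ∨ g = 1 ∨ 0 = 1
n4 = n1 ∧ n3 = 0 ∧ 1 = 0
n5 = n4 ∧ f = 0 ∧ 1 = 0
n6 = a ∨ n5 = 1 ∨ 0 = 1
n7 = g ∨ n6 = 0 ∨ 1 = 1
n8 = c ⊕ n7 = 0 ⊕ 1 = 1
n9 = n8 ⊕ n5 = 1 ⊕ 0 = 1
n10 = n9 ∨ f = 1 ∨ 1 = 1
giving n10 = 1 ≠ 0.

no solution exists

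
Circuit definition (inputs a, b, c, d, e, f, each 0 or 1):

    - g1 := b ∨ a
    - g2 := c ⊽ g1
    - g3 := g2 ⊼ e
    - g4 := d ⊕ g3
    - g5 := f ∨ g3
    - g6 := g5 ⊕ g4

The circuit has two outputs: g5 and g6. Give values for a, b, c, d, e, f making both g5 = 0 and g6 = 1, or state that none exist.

a=0, b=0, c=0, d=1, e=1, f=0

Check with a=0, b=0, c=0, d=1, e=1, f=0:
g1 = b ∨ a = 0 ∨ 0 = 0
g2 = c ⊽ g1 = 0 ⊽ 0 = 1
g3 = g2 ⊼ e = 1 ⊼ 1 = 0
g4 = d ⊕ g3 = 1 ⊕ 0 = 1
g5 = f ∨ g3 = 0 ∨ 0 = 0
g6 = g5 ⊕ g4 = 0 ⊕ 1 = 1
So g5 = 0 and g6 = 1.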